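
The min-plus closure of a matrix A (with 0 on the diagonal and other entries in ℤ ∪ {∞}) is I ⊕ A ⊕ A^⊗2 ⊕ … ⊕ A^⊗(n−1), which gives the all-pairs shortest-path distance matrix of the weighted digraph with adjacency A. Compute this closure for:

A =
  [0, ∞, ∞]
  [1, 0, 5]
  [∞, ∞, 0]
Closure =
  [0, ∞, ∞]
  [1, 0, 5]
  [∞, ∞, 0]

This is the Floyd-Warshall all-pairs shortest-path computation. For each intermediate vertex k = 0, 1, …, 2, update dist[i][j] ← min(dist[i][j], dist[i][k] + dist[k][j]). The final matrix gives, for each (i, j), the minimum total weight of any directed path from i to j (possibly empty when i = j).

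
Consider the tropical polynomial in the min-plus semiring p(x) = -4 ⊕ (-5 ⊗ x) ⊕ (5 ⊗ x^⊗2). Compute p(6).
p(6) = -4

A tropical monomial a ⊗ x^⊗i evaluates to a + i · x. Evaluating each term at x = 6:
  Term 0 contributes -4 + 0 · 6 = -4
  Term 1 contributes -5 + 1 · 6 = 1
  Term 2 contributes 5 + 2 · 6 = 17
p(6) = ⊕ of these = min[-4, 1, 17] = -4.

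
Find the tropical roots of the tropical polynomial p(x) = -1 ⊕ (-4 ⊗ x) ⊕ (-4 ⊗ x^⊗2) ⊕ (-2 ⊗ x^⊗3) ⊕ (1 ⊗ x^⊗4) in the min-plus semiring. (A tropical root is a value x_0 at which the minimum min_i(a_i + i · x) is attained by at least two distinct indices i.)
Roots: {-3, -2, 0, 3}

Each tropical root is a break point of the lower envelope of the lines y = a_i + i · x (there are 5 lines, with slopes 0, 1, ..., 4). Only the lines that attain the minimum somewhere contribute to roots; other lines are dominated. Here the surviving (envelope) indices are i = 4, i = 3, i = 2, i = 1, i = 0.
Intersections between consecutive envelope lines give the roots: for adjacent envelope indices i < j the intersection is x = (a_i − a_j) / (j − i). Reading off the sorted break points: {-3, -2, 0, 3}.
Verification: at each break x_0, at least two indices attain the minimum of min_i(a_i + i · x_0).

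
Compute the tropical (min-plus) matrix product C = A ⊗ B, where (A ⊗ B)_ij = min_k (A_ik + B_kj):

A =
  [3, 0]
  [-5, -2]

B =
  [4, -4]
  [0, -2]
A ⊗ B =
  [0, -2]
  [-2, -9]

Apply the min-plus product entry-by-entry:
  C[0][0] = min over k of (A[0][0] + B[0][0] = 3 + 4 = 7, A[0][1] + B[1][0] = 0 + 0 = 0) = 0 (attained at k = 1)
  C[0][1] = min over k of (A[0][0] + B[0][1] = 3 + -4 = -1, A[0][1] + B[1][1] = 0 + -2 = -2) = -2 (attained at k = 1)
  C[1][0] = min over k of (A[1][0] + B[0][0] = -5 + 4 = -1, A[1][1] + B[1][0] = -2 + 0 = -2) = -2 (attained at k = 1)
  C[1][1] = min over k of (A[1][0] + B[0][1] = -5 + -4 = -9, A[1][1] + B[1][1] = -2 + -2 = -4) = -9 (attained at k = 0)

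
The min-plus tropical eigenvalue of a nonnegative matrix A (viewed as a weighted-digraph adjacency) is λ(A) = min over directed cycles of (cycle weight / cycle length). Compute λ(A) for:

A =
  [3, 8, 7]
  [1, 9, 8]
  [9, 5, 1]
λ(A) = 1

Enumerate directed cycles and compute their means (weight / length). Sample:
  cycle 0 → 0: weight = 3, length = 1, mean = 3/1 ≈ 3.000
  cycle 1 → 1: weight = 9, length = 1, mean = 9/1 ≈ 9.000
  cycle 2 → 2: weight = 1, length = 1, mean = 1/1 ≈ 1.000
  cycle 0 → 1 → 0: weight = 9, length = 2, mean = 9/2 ≈ 4.500
  cycle 0 → 2 → 0: weight = 16, length = 2, mean = 16/2 ≈ 8.000
  cycle 1 → 0 → 1: weight = 9, length = 2, mean = 9/2 ≈ 4.500
Minimum mean = 1.000, attained e.g. along the cycle 2 → 2 with weight 1 and length 1. So λ(A) = 1/1 = 1.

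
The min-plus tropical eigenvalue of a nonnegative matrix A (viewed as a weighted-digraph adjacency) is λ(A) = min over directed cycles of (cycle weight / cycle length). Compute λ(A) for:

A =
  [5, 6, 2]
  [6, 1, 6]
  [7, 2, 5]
λ(A) = 1

Enumerate directed cycles and compute their means (weight / length). Sample:
  cycle 0 → 0: weight = 5, length = 1, mean = 5/1 ≈ 5.000
  cycle 1 → 1: weight = 1, length = 1, mean = 1/1 ≈ 1.000
  cycle 2 → 2: weight = 5, length = 1, mean = 5/1 ≈ 5.000
  cycle 0 → 1 → 0: weight = 12, length = 2, mean = 12/2 ≈ 6.000
  cycle 0 → 2 → 0: weight = 9, length = 2, mean = 9/2 ≈ 4.500
  cycle 1 → 0 → 1: weight = 12, length = 2, mean = 12/2 ≈ 6.000
Minimum mean = 1.000, attained e.g. along the cycle 1 → 1 with weight 1 and length 1. So λ(A) = 1/1 = 1.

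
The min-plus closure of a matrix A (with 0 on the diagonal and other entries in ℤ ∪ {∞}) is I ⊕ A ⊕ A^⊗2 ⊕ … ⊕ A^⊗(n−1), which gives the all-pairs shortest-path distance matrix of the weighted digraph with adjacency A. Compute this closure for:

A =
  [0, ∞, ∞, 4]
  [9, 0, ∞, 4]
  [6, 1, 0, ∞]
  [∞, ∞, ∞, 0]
Closure =
  [0, ∞, ∞, 4]
  [9, 0, ∞, 4]
  [6, 1, 0, 5]
  [∞, ∞, ∞, 0]

This is the Floyd-Warshall all-pairs shortest-path computation. For each intermediate vertex k = 0, 1, …, 3, update dist[i][j] ← min(dist[i][j], dist[i][k] + dist[k][j]). The final matrix gives, for each (i, j), the minimum total weight of any directed path from i to j (possibly empty when i = j).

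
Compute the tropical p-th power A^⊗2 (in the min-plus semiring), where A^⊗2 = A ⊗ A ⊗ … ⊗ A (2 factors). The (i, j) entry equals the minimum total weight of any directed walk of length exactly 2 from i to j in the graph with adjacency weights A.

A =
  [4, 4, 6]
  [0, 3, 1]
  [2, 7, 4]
A^⊗2 =
  [4, 7, 5]
  [3, 4, 4]
  [6, 6, 8]

Each entry (A^⊗2)_ij equals the minimum over all length-2 walks i = v_0 → v_1 → … → v_2 = j of Σ_t A[v_t][v_{t+1}]. For example, for (i, j) = (0, 2) we minimise over 3 possible intermediate vertex sequences; the minimum is 5, attained along the walk 0 → 1 → 2.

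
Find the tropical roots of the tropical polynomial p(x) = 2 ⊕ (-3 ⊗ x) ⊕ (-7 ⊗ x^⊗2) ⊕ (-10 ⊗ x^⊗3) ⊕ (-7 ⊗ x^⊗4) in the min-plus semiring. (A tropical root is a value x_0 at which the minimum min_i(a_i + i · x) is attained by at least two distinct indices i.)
Roots: {-3, 3, 4, 5}

Each tropical root is a break point of the lower envelope of the lines y = a_i + i · x (there are 5 lines, with slopes 0, 1, ..., 4). Only the lines that attain the minimum somewhere contribute to roots; other lines are dominated. Here the surviving (envelope) indices are i = 4, i = 3, i = 2, i = 1, i = 0.
Intersections between consecutive envelope lines give the roots: for adjacent envelope indices i < j the intersection is x = (a_i − a_j) / (j − i). Reading off the sorted break points: {-3, 3, 4, 5}.
Verification: at each break x_0, at least two indices attain the minimum of min_i(a_i + i · x_0).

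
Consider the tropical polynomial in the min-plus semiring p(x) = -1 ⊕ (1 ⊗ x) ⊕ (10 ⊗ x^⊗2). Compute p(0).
p(0) = -1

A tropical monomial a ⊗ x^⊗i evaluates to a + i · x. Evaluating each term at x = 0:
  Term 0 contributes -1 + 0 · 0 = -1
  Term 1 contributes 1 + 1 · 0 = 1
  Term 2 contributes 10 + 2 · 0 = 10
p(0) = ⊕ of these = min[-1, 1, 10] = -1.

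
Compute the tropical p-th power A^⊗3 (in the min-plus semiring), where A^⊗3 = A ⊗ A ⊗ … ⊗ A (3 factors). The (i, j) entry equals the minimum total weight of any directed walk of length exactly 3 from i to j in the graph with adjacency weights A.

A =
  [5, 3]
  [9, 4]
A^⊗3 =
  [15, 11]
  [17, 12]

Each entry (A^⊗3)_ij equals the minimum over all length-3 walks i = v_0 → v_1 → … → v_3 = j of Σ_t A[v_t][v_{t+1}]. For example, for (i, j) = (0, 1) we minimise over 4 possible intermediate vertex sequences; the minimum is 11, attained along the walk 0 → 1 → 1 → 1.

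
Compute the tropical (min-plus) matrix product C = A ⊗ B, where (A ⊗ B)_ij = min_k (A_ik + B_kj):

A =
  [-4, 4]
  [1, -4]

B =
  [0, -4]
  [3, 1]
A ⊗ B =
  [-4, -8]
  [-1, -3]

Apply the min-plus product entry-by-entry:
  C[0][0] = min over k of (A[0][0] + B[0][0] = -4 + 0 = -4, A[0][1] + B[1][0] = 4 + 3 = 7) = -4 (attained at k = 0)
  C[0][1] = min over k of (A[0][0] + B[0][1] = -4 + -4 = -8, A[0][1] + B[1][1] = 4 + 1 = 5) = -8 (attained at k = 0)
  C[1][0] = min over k of (A[1][0] + B[0][0] = 1 + 0 = 1, A[1][1] + B[1][0] = -4 + 3 = -1) = -1 (attained at k = 1)
  C[1][1] = min over k of (A[1][0] + B[0][1] = 1 + -4 = -3, A[1][1] + B[1][1] = -4 + 1 = -3) = -3 (attained at k = 0)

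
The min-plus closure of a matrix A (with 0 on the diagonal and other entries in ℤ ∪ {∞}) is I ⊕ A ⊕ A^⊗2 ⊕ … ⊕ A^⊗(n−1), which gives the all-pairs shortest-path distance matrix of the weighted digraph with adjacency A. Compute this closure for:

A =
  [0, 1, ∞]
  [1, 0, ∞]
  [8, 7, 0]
Closure =
  [0, 1, ∞]
  [1, 0, ∞]
  [8, 7, 0]

This is the Floyd-Warshall all-pairs shortest-path computation. For each intermediate vertex k = 0, 1, …, 2, update dist[i][j] ← min(dist[i][j], dist[i][k] + dist[k][j]). The final matrix gives, for each (i, j), the minimum total weight of any directed path from i to j (possibly empty when i = j).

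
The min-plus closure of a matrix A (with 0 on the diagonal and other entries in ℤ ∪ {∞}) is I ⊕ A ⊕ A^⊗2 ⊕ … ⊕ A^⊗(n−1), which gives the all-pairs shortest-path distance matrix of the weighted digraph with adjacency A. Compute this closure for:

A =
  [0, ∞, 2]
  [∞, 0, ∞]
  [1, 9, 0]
Closure =
  [0, 11, 2]
  [∞, 0, ∞]
  [1, 9, 0]

This is the Floyd-Warshall all-pairs shortest-path computation. For each intermediate vertex k = 0, 1, …, 2, update dist[i][j] ← min(dist[i][j], dist[i][k] + dist[k][j]). The final matrix gives, for each (i, j), the minimum total weight of any directed path from i to j (possibly empty when i = j).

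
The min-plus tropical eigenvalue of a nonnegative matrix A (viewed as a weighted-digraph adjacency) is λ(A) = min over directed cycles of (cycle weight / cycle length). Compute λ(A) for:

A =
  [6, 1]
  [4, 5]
λ(A) = 5/2

Enumerate directed cycles and compute their means (weight / length). Sample:
  cycle 0 → 0: weight = 6, length = 1, mean = 6/1 ≈ 6.000
  cycle 1 → 1: weight = 5, length = 1, mean = 5/1 ≈ 5.000
  cycle 0 → 1 → 0: weight = 5, length = 2, mean = 5/2 ≈ 2.500
  cycle 1 → 0 → 1: weight = 5, length = 2, mean = 5/2 ≈ 2.500
Minimum mean = 2.500, attained e.g. along the cycle 0 → 1 → 0 with weight 5 and length 2. So λ(A) = 5/2 = 5/2.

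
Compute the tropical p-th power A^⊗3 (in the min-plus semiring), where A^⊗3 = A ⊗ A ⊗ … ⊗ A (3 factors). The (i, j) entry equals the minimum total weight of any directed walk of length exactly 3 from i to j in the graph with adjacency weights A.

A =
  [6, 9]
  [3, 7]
A^⊗3 =
  [18, 21]
  [15, 18]

Each entry (A^⊗3)_ij equals the minimum over all length-3 walks i = v_0 → v_1 → … → v_3 = j of Σ_t A[v_t][v_{t+1}]. For example, for (i, j) = (0, 1) we minimise over 4 possible intermediate vertex sequences; the minimum is 21, attained along the walk 0 → 0 → 0 → 1.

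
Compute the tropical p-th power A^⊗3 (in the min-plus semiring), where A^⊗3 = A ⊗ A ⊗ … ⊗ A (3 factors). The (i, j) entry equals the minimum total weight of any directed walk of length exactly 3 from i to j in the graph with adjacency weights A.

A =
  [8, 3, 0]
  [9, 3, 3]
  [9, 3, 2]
A^⊗3 =
  [11, 5, 4]
  [14, 8, 7]
  [13, 7, 6]

Each entry (A^⊗3)_ij equals the minimum over all length-3 walks i = v_0 → v_1 → … → v_3 = j of Σ_t A[v_t][v_{t+1}]. For example, for (i, j) = (0, 2) we minimise over 9 possible intermediate vertex sequences; the minimum is 4, attained along the walk 0 → 2 → 2 → 2.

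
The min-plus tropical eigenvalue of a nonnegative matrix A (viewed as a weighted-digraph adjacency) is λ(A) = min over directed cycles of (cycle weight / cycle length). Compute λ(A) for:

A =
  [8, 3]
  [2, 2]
λ(A) = 2

Enumerate directed cycles and compute their means (weight / length). Sample:
  cycle 0 → 0: weight = 8, length = 1, mean = 8/1 ≈ 8.000
  cycle 1 → 1: weight = 2, length = 1, mean = 2/1 ≈ 2.000
  cycle 0 → 1 → 0: weight = 5, length = 2, mean = 5/2 ≈ 2.500
  cycle 1 → 0 → 1: weight = 5, length = 2, mean = 5/2 ≈ 2.500
Minimum mean = 2.000, attained e.g. along the cycle 1 → 1 with weight 2 and length 1. So λ(A) = 2/1 = 2.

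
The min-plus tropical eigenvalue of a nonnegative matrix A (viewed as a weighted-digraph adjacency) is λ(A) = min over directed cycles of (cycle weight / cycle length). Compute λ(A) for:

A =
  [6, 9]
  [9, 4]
λ(A) = 4

Enumerate directed cycles and compute their means (weight / length). Sample:
  cycle 0 → 0: weight = 6, length = 1, mean = 6/1 ≈ 6.000
  cycle 1 → 1: weight = 4, length = 1, mean = 4/1 ≈ 4.000
  cycle 0 → 1 → 0: weight = 18, length = 2, mean = 18/2 ≈ 9.000
  cycle 1 → 0 → 1: weight = 18, length = 2, mean = 18/2 ≈ 9.000
Minimum mean = 4.000, attained e.g. along the cycle 1 → 1 with weight 4 and length 1. So λ(A) = 4/1 = 4.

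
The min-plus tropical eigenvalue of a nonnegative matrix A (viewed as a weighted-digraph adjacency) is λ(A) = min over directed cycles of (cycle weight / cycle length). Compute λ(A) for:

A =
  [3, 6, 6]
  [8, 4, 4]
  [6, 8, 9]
λ(A) = 3

Enumerate directed cycles and compute their means (weight / length). Sample:
  cycle 0 → 0: weight = 3, length = 1, mean = 3/1 ≈ 3.000
  cycle 1 → 1: weight = 4, length = 1, mean = 4/1 ≈ 4.000
  cycle 2 → 2: weight = 9, length = 1, mean = 9/1 ≈ 9.000
  cycle 0 → 1 → 0: weight = 14, length = 2, mean = 14/2 ≈ 7.000
  cycle 0 → 2 → 0: weight = 12, length = 2, mean = 12/2 ≈ 6.000
  cycle 1 → 0 → 1: weight = 14, length = 2, mean = 14/2 ≈ 7.000
Minimum mean = 3.000, attained e.g. along the cycle 0 → 0 with weight 3 and length 1. So λ(A) = 3/1 = 3.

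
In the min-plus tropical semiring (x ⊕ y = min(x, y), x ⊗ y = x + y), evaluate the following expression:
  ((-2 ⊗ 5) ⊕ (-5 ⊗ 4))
((-2 ⊗ 5) ⊕ (-5 ⊗ 4)) = -1

Expand innermost to outermost. Recall ⊕ takes the minimum of its arguments and ⊗ takes their sum. Working out the expression ((-2 ⊗ 5) ⊕ (-5 ⊗ 4)) gives -1.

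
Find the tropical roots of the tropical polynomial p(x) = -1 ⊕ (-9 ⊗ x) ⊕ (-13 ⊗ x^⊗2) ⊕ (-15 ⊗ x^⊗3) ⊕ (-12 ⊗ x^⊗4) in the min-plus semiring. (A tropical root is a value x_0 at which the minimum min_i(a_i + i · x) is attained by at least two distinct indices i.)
Roots: {-3, 2, 4, 8}

Each tropical root is a break point of the lower envelope of the lines y = a_i + i · x (there are 5 lines, with slopes 0, 1, ..., 4). Only the lines that attain the minimum somewhere contribute to roots; other lines are dominated. Here the surviving (envelope) indices are i = 4, i = 3, i = 2, i = 1, i = 0.
Intersections between consecutive envelope lines give the roots: for adjacent envelope indices i < j the intersection is x = (a_i − a_j) / (j − i). Reading off the sorted break points: {-3, 2, 4, 8}.
Verification: at each break x_0, at least two indices attain the minimum of min_i(a_i + i · x_0).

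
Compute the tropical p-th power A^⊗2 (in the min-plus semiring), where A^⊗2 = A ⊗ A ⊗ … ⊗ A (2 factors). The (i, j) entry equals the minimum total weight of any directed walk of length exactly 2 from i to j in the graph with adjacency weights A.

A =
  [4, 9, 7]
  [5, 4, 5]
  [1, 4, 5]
A^⊗2 =
  [8, 11, 11]
  [6, 8, 9]
  [5, 8, 8]

Each entry (A^⊗2)_ij equals the minimum over all length-2 walks i = v_0 → v_1 → … → v_2 = j of Σ_t A[v_t][v_{t+1}]. For example, for (i, j) = (0, 2) we minimise over 3 possible intermediate vertex sequences; the minimum is 11, attained along the walk 0 → 0 → 2.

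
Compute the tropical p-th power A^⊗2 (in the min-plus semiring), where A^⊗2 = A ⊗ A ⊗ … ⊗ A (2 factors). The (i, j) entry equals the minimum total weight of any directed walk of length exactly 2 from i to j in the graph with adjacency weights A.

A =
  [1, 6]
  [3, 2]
A^⊗2 =
  [2, 7]
  [4, 4]

Each entry (A^⊗2)_ij equals the minimum over all length-2 walks i = v_0 → v_1 → … → v_2 = j of Σ_t A[v_t][v_{t+1}]. For example, for (i, j) = (0, 1) we minimise over 2 possible intermediate vertex sequences; the minimum is 7, attained along the walk 0 → 0 → 1.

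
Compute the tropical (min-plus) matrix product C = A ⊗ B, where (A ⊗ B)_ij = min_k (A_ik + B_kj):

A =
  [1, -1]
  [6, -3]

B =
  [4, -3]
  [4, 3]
A ⊗ B =
  [3, -2]
  [1, 0]

Apply the min-plus product entry-by-entry:
  C[0][0] = min over k of (A[0][0] + B[0][0] = 1 + 4 = 5, A[0][1] + B[1][0] = -1 + 4 = 3) = 3 (attained at k = 1)
  C[0][1] = min over k of (A[0][0] + B[0][1] = 1 + -3 = -2, A[0][1] + B[1][1] = -1 + 3 = 2) = -2 (attained at k = 0)
  C[1][0] = min over k of (A[1][0] + B[0][0] = 6 + 4 = 10, A[1][1] + B[1][0] = -3 + 4 = 1) = 1 (attained at k = 1)
  C[1][1] = min over k of (A[1][0] + B[0][1] = 6 + -3 = 3, A[1][1] + B[1][1] = -3 + 3 = 0) = 0 (attained at k = 1)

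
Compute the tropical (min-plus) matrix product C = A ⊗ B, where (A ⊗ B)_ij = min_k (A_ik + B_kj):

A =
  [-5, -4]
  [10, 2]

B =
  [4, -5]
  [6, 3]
A ⊗ B =
  [-1, -10]
  [8, 5]

Apply the min-plus product entry-by-entry:
  C[0][0] = min over k of (A[0][0] + B[0][0] = -5 + 4 = -1, A[0][1] + B[1][0] = -4 + 6 = 2) = -1 (attained at k = 0)
  C[0][1] = min over k of (A[0][0] + B[0][1] = -5 + -5 = -10, A[0][1] + B[1][1] = -4 + 3 = -1) = -10 (attained at k = 0)
  C[1][0] = min over k of (A[1][0] + B[0][0] = 10 + 4 = 14, A[1][1] + B[1][0] = 2 + 6 = 8) = 8 (attained at k = 1)
  C[1][1] = min over k of (A[1][0] + B[0][1] = 10 + -5 = 5, A[1][1] + B[1][1] = 2 + 3 = 5) = 5 (attained at k = 0)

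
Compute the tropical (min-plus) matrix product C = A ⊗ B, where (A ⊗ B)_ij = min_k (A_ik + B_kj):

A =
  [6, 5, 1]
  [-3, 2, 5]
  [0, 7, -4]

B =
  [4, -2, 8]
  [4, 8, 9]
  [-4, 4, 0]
A ⊗ B =
  [-3, 4, 1]
  [1, -5, 5]
  [-8, -2, -4]

Apply the min-plus product entry-by-entry:
  C[0][0] = min over k of (A[0][0] + B[0][0] = 6 + 4 = 10, A[0][1] + B[1][0] = 5 + 4 = 9, A[0][2] + B[2][0] = 1 + -4 = -3) = -3 (attained at k = 2)
  C[0][1] = min over k of (A[0][0] + B[0][1] = 6 + -2 = 4, A[0][1] + B[1][1] = 5 + 8 = 13, A[0][2] + B[2][1] = 1 + 4 = 5) = 4 (attained at k = 0)
  C[0][2] = min over k of (A[0][0] + B[0][2] = 6 + 8 = 14, A[0][1] + B[1][2] = 5 + 9 = 14, A[0][2] + B[2][2] = 1 + 0 = 1) = 1 (attained at k = 2)
  C[1][0] = min over k of (A[1][0] + B[0][0] = -3 + 4 = 1, A[1][1] + B[1][0] = 2 + 4 = 6, A[1][2] + B[2][0] = 5 + -4 = 1) = 1 (attained at k = 0)
  C[1][1] = min over k of (A[1][0] + B[0][1] = -3 + -2 = -5, A[1][1] + B[1][1] = 2 + 8 = 10, A[1][2] + B[2][1] = 5 + 4 = 9) = -5 (attained at k = 0)
  C[1][2] = min over k of (A[1][0] + B[0][2] = -3 + 8 = 5, A[1][1] + B[1][2] = 2 + 9 = 11, A[1][2] + B[2][2] = 5 + 0 = 5) = 5 (attained at k = 0)
  C[2][0] = min over k of (A[2][0] + B[0][0] = 0 + 4 = 4, A[2][1] + B[1][0] = 7 + 4 = 11, A[2][2] + B[2][0] = -4 + -4 = -8) = -8 (attained at k = 2)
  C[2][1] = min over k of (A[2][0] + B[0][1] = 0 + -2 = -2, A[2][1] + B[1][1] = 7 + 8 = 15, A[2][2] + B[2][1] = -4 + 4 = 0) = -2 (attained at k = 0)
  C[2][2] = min over k of (A[2][0] + B[0][2] = 0 + 8 = 8, A[2][1] + B[1][2] = 7 + 9 = 16, A[2][2] + B[2][2] = -4 + 0 = -4) = -4 (attained at k = 2)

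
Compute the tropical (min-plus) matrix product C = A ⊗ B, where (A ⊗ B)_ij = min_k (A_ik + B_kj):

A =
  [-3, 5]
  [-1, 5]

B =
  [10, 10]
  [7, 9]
A ⊗ B =
  [7, 7]
  [9, 9]

Apply the min-plus product entry-by-entry:
  C[0][0] = min over k of (A[0][0] + B[0][0] = -3 + 10 = 7, A[0][1] + B[1][0] = 5 + 7 = 12) = 7 (attained at k = 0)
  C[0][1] = min over k of (A[0][0] + B[0][1] = -3 + 10 = 7, A[0][1] + B[1][1] = 5 + 9 = 14) = 7 (attained at k = 0)
  C[1][0] = min over k of (A[1][0] + B[0][0] = -1 + 10 = 9, A[1][1] + B[1][0] = 5 + 7 = 12) = 9 (attained at k = 0)
  C[1][1] = min over k of (A[1][0] + B[0][1] = -1 + 10 = 9, A[1][1] + B[1][1] = 5 + 9 = 14) = 9 (attained at k = 0)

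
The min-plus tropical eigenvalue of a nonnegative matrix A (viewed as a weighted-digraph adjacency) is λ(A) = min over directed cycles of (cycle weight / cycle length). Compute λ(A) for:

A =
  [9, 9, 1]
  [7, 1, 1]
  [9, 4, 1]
λ(A) = 1

Enumerate directed cycles and compute their means (weight / length). Sample:
  cycle 0 → 0: weight = 9, length = 1, mean = 9/1 ≈ 9.000
  cycle 1 → 1: weight = 1, length = 1, mean = 1/1 ≈ 1.000
  cycle 2 → 2: weight = 1, length = 1, mean = 1/1 ≈ 1.000
  cycle 0 → 1 → 0: weight = 16, length = 2, mean = 16/2 ≈ 8.000
  cycle 0 → 2 → 0: weight = 10, length = 2, mean = 10/2 ≈ 5.000
  cycle 1 → 0 → 1: weight = 16, length = 2, mean = 16/2 ≈ 8.000
Minimum mean = 1.000, attained e.g. along the cycle 1 → 1 with weight 1 and length 1. So λ(A) = 1/1 = 1.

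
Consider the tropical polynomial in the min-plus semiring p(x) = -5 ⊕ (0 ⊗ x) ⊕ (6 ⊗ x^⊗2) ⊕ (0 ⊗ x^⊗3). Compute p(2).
p(2) = -5

A tropical monomial a ⊗ x^⊗i evaluates to a + i · x. Evaluating each term at x = 2:
  Term 0 contributes -5 + 0 · 2 = -5
  Term 1 contributes 0 + 1 · 2 = 2
  Term 2 contributes 6 + 2 · 2 = 10
  Term 3 contributes 0 + 3 · 2 = 6
p(2) = ⊕ of these = min[-5, 2, 10, 6] = -5.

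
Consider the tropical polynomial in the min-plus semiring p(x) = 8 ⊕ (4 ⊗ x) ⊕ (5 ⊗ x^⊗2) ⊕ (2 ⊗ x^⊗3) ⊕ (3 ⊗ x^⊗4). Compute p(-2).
p(-2) = -5

A tropical monomial a ⊗ x^⊗i evaluates to a + i · x. Evaluating each term at x = -2:
  Term 0 contributes 8 + 0 · -2 = 8
  Term 1 contributes 4 + 1 · -2 = 2
  Term 2 contributes 5 + 2 · -2 = 1
  Term 3 contributes 2 + 3 · -2 = -4
  Term 4 contributes 3 + 4 · -2 = -5
p(-2) = ⊕ of these = min[8, 2, 1, -4, -5] = -5.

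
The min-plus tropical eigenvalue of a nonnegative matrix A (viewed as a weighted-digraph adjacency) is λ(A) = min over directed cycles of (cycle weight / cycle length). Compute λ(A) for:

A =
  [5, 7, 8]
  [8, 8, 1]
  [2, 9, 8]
λ(A) = 10/3

Enumerate directed cycles and compute their means (weight / length). Sample:
  cycle 0 → 0: weight = 5, length = 1, mean = 5/1 ≈ 5.000
  cycle 1 → 1: weight = 8, length = 1, mean = 8/1 ≈ 8.000
  cycle 2 → 2: weight = 8, length = 1, mean = 8/1 ≈ 8.000
  cycle 0 → 1 → 0: weight = 15, length = 2, mean = 15/2 ≈ 7.500
  cycle 0 → 2 → 0: weight = 10, length = 2, mean = 10/2 ≈ 5.000
  cycle 1 → 0 → 1: weight = 15, length = 2, mean = 15/2 ≈ 7.500
Minimum mean = 3.333, attained e.g. along the cycle 0 → 1 → 2 → 0 with weight 10 and length 3. So λ(A) = 10/3 = 10/3.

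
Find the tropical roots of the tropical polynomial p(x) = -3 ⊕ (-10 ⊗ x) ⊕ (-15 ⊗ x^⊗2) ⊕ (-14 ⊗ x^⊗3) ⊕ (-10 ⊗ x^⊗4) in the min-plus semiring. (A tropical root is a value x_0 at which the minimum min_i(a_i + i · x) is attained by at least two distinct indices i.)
Roots: {-4, -1, 5, 7}

Each tropical root is a break point of the lower envelope of the lines y = a_i + i · x (there are 5 lines, with slopes 0, 1, ..., 4). Only the lines that attain the minimum somewhere contribute to roots; other lines are dominated. Here the surviving (envelope) indices are i = 4, i = 3, i = 2, i = 1, i = 0.
Intersections between consecutive envelope lines give the roots: for adjacent envelope indices i < j the intersection is x = (a_i − a_j) / (j − i). Reading off the sorted break points: {-4, -1, 5, 7}.
Verification: at each break x_0, at least two indices attain the minimum of min_i(a_i + i · x_0).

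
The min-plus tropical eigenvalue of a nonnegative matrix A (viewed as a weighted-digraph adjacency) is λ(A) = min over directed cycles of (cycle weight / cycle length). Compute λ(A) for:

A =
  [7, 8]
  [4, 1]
λ(A) = 1

Enumerate directed cycles and compute their means (weight / length). Sample:
  cycle 0 → 0: weight = 7, length = 1, mean = 7/1 ≈ 7.000
  cycle 1 → 1: weight = 1, length = 1, mean = 1/1 ≈ 1.000
  cycle 0 → 1 → 0: weight = 12, length = 2, mean = 12/2 ≈ 6.000
  cycle 1 → 0 → 1: weight = 12, length = 2, mean = 12/2 ≈ 6.000
Minimum mean = 1.000, attained e.g. along the cycle 1 → 1 with weight 1 and length 1. So λ(A) = 1/1 = 1.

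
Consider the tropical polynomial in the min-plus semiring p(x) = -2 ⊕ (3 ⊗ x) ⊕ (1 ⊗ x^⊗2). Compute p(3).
p(3) = -2

A tropical monomial a ⊗ x^⊗i evaluates to a + i · x. Evaluating each term at x = 3:
  Term 0 contributes -2 + 0 · 3 = -2
  Term 1 contributes 3 + 1 · 3 = 6
  Term 2 contributes 1 + 2 · 3 = 7
p(3) = ⊕ of these = min[-2, 6, 7] = -2.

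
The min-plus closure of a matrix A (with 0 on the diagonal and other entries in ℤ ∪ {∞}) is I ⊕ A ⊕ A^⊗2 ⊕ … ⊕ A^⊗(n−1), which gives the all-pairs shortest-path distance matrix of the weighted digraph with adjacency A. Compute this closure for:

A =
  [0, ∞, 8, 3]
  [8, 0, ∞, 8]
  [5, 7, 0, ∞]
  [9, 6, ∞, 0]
Closure =
  [0, 9, 8, 3]
  [8, 0, 16, 8]
  [5, 7, 0, 8]
  [9, 6, 17, 0]

This is the Floyd-Warshall all-pairs shortest-path computation. For each intermediate vertex k = 0, 1, …, 3, update dist[i][j] ← min(dist[i][j], dist[i][k] + dist[k][j]). The final matrix gives, for each (i, j), the minimum total weight of any directed path from i to j (possibly empty when i = j).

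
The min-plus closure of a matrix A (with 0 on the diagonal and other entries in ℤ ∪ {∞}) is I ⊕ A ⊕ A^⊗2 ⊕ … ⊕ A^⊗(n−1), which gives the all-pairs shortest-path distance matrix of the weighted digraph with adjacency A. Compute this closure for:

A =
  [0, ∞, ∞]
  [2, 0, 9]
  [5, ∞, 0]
Closure =
  [0, ∞, ∞]
  [2, 0, 9]
  [5, ∞, 0]

This is the Floyd-Warshall all-pairs shortest-path computation. For each intermediate vertex k = 0, 1, …, 2, update dist[i][j] ← min(dist[i][j], dist[i][k] + dist[k][j]). The final matrix gives, for each (i, j), the minimum total weight of any directed path from i to j (possibly empty when i = j).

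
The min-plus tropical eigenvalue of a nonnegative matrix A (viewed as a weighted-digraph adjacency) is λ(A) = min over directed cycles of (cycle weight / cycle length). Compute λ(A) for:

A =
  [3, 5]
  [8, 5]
λ(A) = 3

Enumerate directed cycles and compute their means (weight / length). Sample:
  cycle 0 → 0: weight = 3, length = 1, mean = 3/1 ≈ 3.000
  cycle 1 → 1: weight = 5, length = 1, mean = 5/1 ≈ 5.000
  cycle 0 → 1 → 0: weight = 13, length = 2, mean = 13/2 ≈ 6.500
  cycle 1 → 0 → 1: weight = 13, length = 2, mean = 13/2 ≈ 6.500
Minimum mean = 3.000, attained e.g. along the cycle 0 → 0 with weight 3 and length 1. So λ(A) = 3/1 = 3.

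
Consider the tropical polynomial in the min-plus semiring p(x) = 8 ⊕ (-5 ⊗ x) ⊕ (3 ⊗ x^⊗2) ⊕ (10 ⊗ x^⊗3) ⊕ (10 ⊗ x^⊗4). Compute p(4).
p(4) = -1

A tropical monomial a ⊗ x^⊗i evaluates to a + i · x. Evaluating each term at x = 4:
  Term 0 contributes 8 + 0 · 4 = 8
  Term 1 contributes -5 + 1 · 4 = -1
  Term 2 contributes 3 + 2 · 4 = 11
  Term 3 contributes 10 + 3 · 4 = 22
  Term 4 contributes 10 + 4 · 4 = 26
p(4) = ⊕ of these = min[8, -1, 11, 22, 26] = -1.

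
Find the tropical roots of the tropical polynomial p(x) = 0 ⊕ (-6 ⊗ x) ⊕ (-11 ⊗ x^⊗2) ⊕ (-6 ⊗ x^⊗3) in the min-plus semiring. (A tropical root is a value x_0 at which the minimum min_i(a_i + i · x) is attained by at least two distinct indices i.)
Roots: {-5, 5, 6}

Each tropical root is a break point of the lower envelope of the lines y = a_i + i · x (there are 4 lines, with slopes 0, 1, ..., 3). Only the lines that attain the minimum somewhere contribute to roots; other lines are dominated. Here the surviving (envelope) indices are i = 3, i = 2, i = 1, i = 0.
Intersections between consecutive envelope lines give the roots: for adjacent envelope indices i < j the intersection is x = (a_i − a_j) / (j − i). Reading off the sorted break points: {-5, 5, 6}.
Verification: at each break x_0, at least two indices attain the minimum of min_i(a_i + i · x_0).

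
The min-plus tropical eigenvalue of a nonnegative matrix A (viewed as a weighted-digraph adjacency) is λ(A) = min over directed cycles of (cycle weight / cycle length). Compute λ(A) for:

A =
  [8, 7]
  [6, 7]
λ(A) = 13/2

Enumerate directed cycles and compute their means (weight / length). Sample:
  cycle 0 → 0: weight = 8, length = 1, mean = 8/1 ≈ 8.000
  cycle 1 → 1: weight = 7, length = 1, mean = 7/1 ≈ 7.000
  cycle 0 → 1 → 0: weight = 13, length = 2, mean = 13/2 ≈ 6.500
  cycle 1 → 0 → 1: weight = 13, length = 2, mean = 13/2 ≈ 6.500
Minimum mean = 6.500, attained e.g. along the cycle 0 → 1 → 0 with weight 13 and length 2. So λ(A) = 13/2 = 13/2.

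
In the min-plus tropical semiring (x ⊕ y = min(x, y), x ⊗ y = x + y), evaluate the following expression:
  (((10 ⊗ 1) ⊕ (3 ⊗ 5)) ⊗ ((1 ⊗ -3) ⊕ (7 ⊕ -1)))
(((10 ⊗ 1) ⊕ (3 ⊗ 5)) ⊗ ((1 ⊗ -3) ⊕ (7 ⊕ -1))) = 6

Expand innermost to outermost. Recall ⊕ takes the minimum of its arguments and ⊗ takes their sum. Working out the expression (((10 ⊗ 1) ⊕ (3 ⊗ 5)) ⊗ ((1 ⊗ -3) ⊕ (7 ⊕ -1))) gives 6.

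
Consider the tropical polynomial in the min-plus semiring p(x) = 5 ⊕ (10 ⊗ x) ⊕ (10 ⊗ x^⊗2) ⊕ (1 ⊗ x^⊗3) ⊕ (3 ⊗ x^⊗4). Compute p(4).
p(4) = 5

A tropical monomial a ⊗ x^⊗i evaluates to a + i · x. Evaluating each term at x = 4:
  Term 0 contributes 5 + 0 · 4 = 5
  Term 1 contributes 10 + 1 · 4 = 14
  Term 2 contributes 10 + 2 · 4 = 18
  Term 3 contributes 1 + 3 · 4 = 13
  Term 4 contributes 3 + 4 · 4 = 19
p(4) = ⊕ of these = min[5, 14, 18, 13, 19] = 5.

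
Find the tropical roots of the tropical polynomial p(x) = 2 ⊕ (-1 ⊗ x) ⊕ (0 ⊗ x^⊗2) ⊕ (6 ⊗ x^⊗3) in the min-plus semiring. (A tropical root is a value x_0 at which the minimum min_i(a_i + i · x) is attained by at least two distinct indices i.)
Roots: {-6, -1, 3}

Each tropical root is a break point of the lower envelope of the lines y = a_i + i · x (there are 4 lines, with slopes 0, 1, ..., 3). Only the lines that attain the minimum somewhere contribute to roots; other lines are dominated. Here the surviving (envelope) indices are i = 3, i = 2, i = 1, i = 0.
Intersections between consecutive envelope lines give the roots: for adjacent envelope indices i < j the intersection is x = (a_i − a_j) / (j − i). Reading off the sorted break points: {-6, -1, 3}.
Verification: at each break x_0, at least two indices attain the minimum of min_i(a_i + i · x_0).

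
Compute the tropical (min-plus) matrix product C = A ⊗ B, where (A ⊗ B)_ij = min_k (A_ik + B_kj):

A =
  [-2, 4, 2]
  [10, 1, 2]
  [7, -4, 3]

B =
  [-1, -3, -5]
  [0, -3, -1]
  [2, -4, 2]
A ⊗ B =
  [-3, -5, -7]
  [1, -2, 0]
  [-4, -7, -5]

Apply the min-plus product entry-by-entry:
  C[0][0] = min over k of (A[0][0] + B[0][0] = -2 + -1 = -3, A[0][1] + B[1][0] = 4 + 0 = 4, A[0][2] + B[2][0] = 2 + 2 = 4) = -3 (attained at k = 0)
  C[0][1] = min over k of (A[0][0] + B[0][1] = -2 + -3 = -5, A[0][1] + B[1][1] = 4 + -3 = 1, A[0][2] + B[2][1] = 2 + -4 = -2) = -5 (attained at k = 0)
  C[0][2] = min over k of (A[0][0] + B[0][2] = -2 + -5 = -7, A[0][1] + B[1][2] = 4 + -1 = 3, A[0][2] + B[2][2] = 2 + 2 = 4) = -7 (attained at k = 0)
  C[1][0] = min over k of (A[1][0] + B[0][0] = 10 + -1 = 9, A[1][1] + B[1][0] = 1 + 0 = 1, A[1][2] + B[2][0] = 2 + 2 = 4) = 1 (attained at k = 1)
  C[1][1] = min over k of (A[1][0] + B[0][1] = 10 + -3 = 7, A[1][1] + B[1][1] = 1 + -3 = -2, A[1][2] + B[2][1] = 2 + -4 = -2) = -2 (attained at k = 1)
  C[1][2] = min over k of (A[1][0] + B[0][2] = 10 + -5 = 5, A[1][1] + B[1][2] = 1 + -1 = 0, A[1][2] + B[2][2] = 2 + 2 = 4) = 0 (attained at k = 1)
  C[2][0] = min over k of (A[2][0] + B[0][0] = 7 + -1 = 6, A[2][1] + B[1][0] = -4 + 0 = -4, A[2][2] + B[2][0] = 3 + 2 = 5) = -4 (attained at k = 1)
  C[2][1] = min over k of (A[2][0] + B[0][1] = 7 + -3 = 4, A[2][1] + B[1][1] = -4 + -3 = -7, A[2][2] + B[2][1] = 3 + -4 = -1) = -7 (attained at k = 1)
  C[2][2] = min over k of (A[2][0] + B[0][2] = 7 + -5 = 2, A[2][1] + B[1][2] = -4 + -1 = -5, A[2][2] + B[2][2] = 3 + 2 = 5) = -5 (attained at k = 1)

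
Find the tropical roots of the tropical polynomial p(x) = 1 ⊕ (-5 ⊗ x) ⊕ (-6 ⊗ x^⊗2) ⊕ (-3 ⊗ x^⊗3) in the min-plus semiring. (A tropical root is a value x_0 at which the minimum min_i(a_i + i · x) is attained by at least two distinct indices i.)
Roots: {-3, 1, 6}

Each tropical root is a break point of the lower envelope of the lines y = a_i + i · x (there are 4 lines, with slopes 0, 1, ..., 3). Only the lines that attain the minimum somewhere contribute to roots; other lines are dominated. Here the surviving (envelope) indices are i = 3, i = 2, i = 1, i = 0.
Intersections between consecutive envelope lines give the roots: for adjacent envelope indices i < j the intersection is x = (a_i − a_j) / (j − i). Reading off the sorted break points: {-3, 1, 6}.
Verification: at each break x_0, at least two indices attain the minimum of min_i(a_i + i · x_0).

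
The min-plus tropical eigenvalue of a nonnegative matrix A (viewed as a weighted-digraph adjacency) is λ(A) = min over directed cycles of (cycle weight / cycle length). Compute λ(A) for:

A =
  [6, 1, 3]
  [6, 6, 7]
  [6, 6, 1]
λ(A) = 1

Enumerate directed cycles and compute their means (weight / length). Sample:
  cycle 0 → 0: weight = 6, length = 1, mean = 6/1 ≈ 6.000
  cycle 1 → 1: weight = 6, length = 1, mean = 6/1 ≈ 6.000
  cycle 2 → 2: weight = 1, length = 1, mean = 1/1 ≈ 1.000
  cycle 0 → 1 → 0: weight = 7, length = 2, mean = 7/2 ≈ 3.500
  cycle 0 → 2 → 0: weight = 9, length = 2, mean = 9/2 ≈ 4.500
  cycle 1 → 0 → 1: weight = 7, length = 2, mean = 7/2 ≈ 3.500
Minimum mean = 1.000, attained e.g. along the cycle 2 → 2 with weight 1 and length 1. So λ(A) = 1/1 = 1.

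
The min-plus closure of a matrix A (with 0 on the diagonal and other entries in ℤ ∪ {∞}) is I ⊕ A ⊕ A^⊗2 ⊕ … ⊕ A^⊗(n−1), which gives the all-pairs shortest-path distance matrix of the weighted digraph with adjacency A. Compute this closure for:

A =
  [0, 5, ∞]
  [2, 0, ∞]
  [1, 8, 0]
Closure =
  [0, 5, ∞]
  [2, 0, ∞]
  [1, 6, 0]

This is the Floyd-Warshall all-pairs shortest-path computation. For each intermediate vertex k = 0, 1, …, 2, update dist[i][j] ← min(dist[i][j], dist[i][k] + dist[k][j]). The final matrix gives, for each (i, j), the minimum total weight of any directed path from i to j (possibly empty when i = j).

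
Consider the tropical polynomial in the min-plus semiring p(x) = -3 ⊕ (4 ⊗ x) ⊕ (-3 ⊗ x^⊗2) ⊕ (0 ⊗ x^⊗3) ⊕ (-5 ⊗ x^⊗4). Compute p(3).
p(3) = -3

A tropical monomial a ⊗ x^⊗i evaluates to a + i · x. Evaluating each term at x = 3:
  Term 0 contributes -3 + 0 · 3 = -3
  Term 1 contributes 4 + 1 · 3 = 7
  Term 2 contributes -3 + 2 · 3 = 3
  Term 3 contributes 0 + 3 · 3 = 9
  Term 4 contributes -5 + 4 · 3 = 7
p(3) = ⊕ of these = min[-3, 7, 3, 9, 7] = -3.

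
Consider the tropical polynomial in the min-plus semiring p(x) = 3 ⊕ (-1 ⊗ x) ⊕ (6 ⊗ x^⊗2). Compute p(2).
p(2) = 1

A tropical monomial a ⊗ x^⊗i evaluates to a + i · x. Evaluating each term at x = 2:
  Term 0 contributes 3 + 0 · 2 = 3
  Term 1 contributes -1 + 1 · 2 = 1
  Term 2 contributes 6 + 2 · 2 = 10
p(2) = ⊕ of these = min[3, 1, 10] = 1.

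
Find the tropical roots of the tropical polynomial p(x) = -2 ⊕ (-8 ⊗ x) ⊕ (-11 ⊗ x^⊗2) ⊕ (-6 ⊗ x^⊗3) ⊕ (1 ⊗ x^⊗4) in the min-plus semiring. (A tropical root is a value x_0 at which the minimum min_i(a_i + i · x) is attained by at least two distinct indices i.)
Roots: {-7, -5, 3, 6}

Each tropical root is a break point of the lower envelope of the lines y = a_i + i · x (there are 5 lines, with slopes 0, 1, ..., 4). Only the lines that attain the minimum somewhere contribute to roots; other lines are dominated. Here the surviving (envelope) indices are i = 4, i = 3, i = 2, i = 1, i = 0.
Intersections between consecutive envelope lines give the roots: for adjacent envelope indices i < j the intersection is x = (a_i − a_j) / (j − i). Reading off the sorted break points: {-7, -5, 3, 6}.
Verification: at each break x_0, at least two indices attain the minimum of min_i(a_i + i · x_0).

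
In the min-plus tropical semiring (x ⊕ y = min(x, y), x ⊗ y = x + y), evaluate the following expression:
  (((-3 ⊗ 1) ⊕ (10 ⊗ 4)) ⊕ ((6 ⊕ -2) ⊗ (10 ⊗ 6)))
(((-3 ⊗ 1) ⊕ (10 ⊗ 4)) ⊕ ((6 ⊕ -2) ⊗ (10 ⊗ 6))) = -2

Expand innermost to outermost. Recall ⊕ takes the minimum of its arguments and ⊗ takes their sum. Working out the expression (((-3 ⊗ 1) ⊕ (10 ⊗ 4)) ⊕ ((6 ⊕ -2) ⊗ (10 ⊗ 6))) gives -2.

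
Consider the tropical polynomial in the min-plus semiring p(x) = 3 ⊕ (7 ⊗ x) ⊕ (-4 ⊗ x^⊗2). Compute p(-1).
p(-1) = -6

A tropical monomial a ⊗ x^⊗i evaluates to a + i · x. Evaluating each term at x = -1:
  Term 0 contributes 3 + 0 · -1 = 3
  Term 1 contributes 7 + 1 · -1 = 6
  Term 2 contributes -4 + 2 · -1 = -6
p(-1) = ⊕ of these = min[3, 6, -6] = -6.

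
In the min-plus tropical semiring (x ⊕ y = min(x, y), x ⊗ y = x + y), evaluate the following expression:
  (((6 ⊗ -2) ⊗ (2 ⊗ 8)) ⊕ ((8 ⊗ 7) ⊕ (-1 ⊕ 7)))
(((6 ⊗ -2) ⊗ (2 ⊗ 8)) ⊕ ((8 ⊗ 7) ⊕ (-1 ⊕ 7))) = -1

Expand innermost to outermost. Recall ⊕ takes the minimum of its arguments and ⊗ takes their sum. Working out the expression (((6 ⊗ -2) ⊗ (2 ⊗ 8)) ⊕ ((8 ⊗ 7) ⊕ (-1 ⊕ 7))) gives -1.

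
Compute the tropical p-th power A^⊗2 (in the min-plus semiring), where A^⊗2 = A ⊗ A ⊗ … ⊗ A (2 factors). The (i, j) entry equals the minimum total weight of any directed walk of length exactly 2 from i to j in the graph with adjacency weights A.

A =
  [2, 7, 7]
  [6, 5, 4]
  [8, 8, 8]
A^⊗2 =
  [4, 9, 9]
  [8, 10, 9]
  [10, 13, 12]

Each entry (A^⊗2)_ij equals the minimum over all length-2 walks i = v_0 → v_1 → … → v_2 = j of Σ_t A[v_t][v_{t+1}]. For example, for (i, j) = (0, 2) we minimise over 3 possible intermediate vertex sequences; the minimum is 9, attained along the walk 0 → 0 → 2.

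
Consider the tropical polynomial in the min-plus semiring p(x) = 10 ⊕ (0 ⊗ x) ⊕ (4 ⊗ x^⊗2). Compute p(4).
p(4) = 4

A tropical monomial a ⊗ x^⊗i evaluates to a + i · x. Evaluating each term at x = 4:
  Term 0 contributes 10 + 0 · 4 = 10
  Term 1 contributes 0 + 1 · 4 = 4
  Term 2 contributes 4 + 2 · 4 = 12
p(4) = ⊕ of these = min[10, 4, 12] = 4.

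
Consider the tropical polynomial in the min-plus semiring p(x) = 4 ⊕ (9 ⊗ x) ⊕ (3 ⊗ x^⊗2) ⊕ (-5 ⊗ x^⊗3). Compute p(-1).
p(-1) = -8

A tropical monomial a ⊗ x^⊗i evaluates to a + i · x. Evaluating each term at x = -1:
  Term 0 contributes 4 + 0 · -1 = 4
  Term 1 contributes 9 + 1 · -1 = 8
  Term 2 contributes 3 + 2 · -1 = 1
  Term 3 contributes -5 + 3 · -1 = -8
p(-1) = ⊕ of these = min[4, 8, 1, -8] = -8.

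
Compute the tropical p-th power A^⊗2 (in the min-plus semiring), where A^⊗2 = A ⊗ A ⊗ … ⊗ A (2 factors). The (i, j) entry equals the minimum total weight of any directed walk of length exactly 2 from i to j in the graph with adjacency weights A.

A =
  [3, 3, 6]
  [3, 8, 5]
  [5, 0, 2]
A^⊗2 =
  [6, 6, 8]
  [6, 5, 7]
  [3, 2, 4]

Each entry (A^⊗2)_ij equals the minimum over all length-2 walks i = v_0 → v_1 → … → v_2 = j of Σ_t A[v_t][v_{t+1}]. For example, for (i, j) = (0, 2) we minimise over 3 possible intermediate vertex sequences; the minimum is 8, attained along the walk 0 → 1 → 2.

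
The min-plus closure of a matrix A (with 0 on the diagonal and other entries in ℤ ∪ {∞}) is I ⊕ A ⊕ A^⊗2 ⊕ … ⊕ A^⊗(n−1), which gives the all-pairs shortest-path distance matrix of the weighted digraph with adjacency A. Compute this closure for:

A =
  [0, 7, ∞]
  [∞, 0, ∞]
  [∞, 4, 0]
Closure =
  [0, 7, ∞]
  [∞, 0, ∞]
  [∞, 4, 0]

This is the Floyd-Warshall all-pairs shortest-path computation. For each intermediate vertex k = 0, 1, …, 2, update dist[i][j] ← min(dist[i][j], dist[i][k] + dist[k][j]). The final matrix gives, for each (i, j), the minimum total weight of any directed path from i to j (possibly empty when i = j).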